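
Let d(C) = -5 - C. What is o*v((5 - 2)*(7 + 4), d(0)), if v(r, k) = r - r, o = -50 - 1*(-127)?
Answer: 0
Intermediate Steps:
o = 77 (o = -50 + 127 = 77)
v(r, k) = 0
o*v((5 - 2)*(7 + 4), d(0)) = 77*0 = 0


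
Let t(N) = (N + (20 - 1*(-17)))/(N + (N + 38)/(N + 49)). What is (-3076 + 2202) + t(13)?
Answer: -745918/857 ≈ -870.38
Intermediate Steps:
t(N) = (37 + N)/(N + (38 + N)/(49 + N)) (t(N) = (N + (20 + 17))/(N + (38 + N)/(49 + N)) = (N + 37)/(N + (38 + N)/(49 + N)) = (37 + N)/(N + (38 + N)/(49 + N)))
(-3076 + 2202) + t(13) = (-3076 + 2202) + (1813 + 13² + 86*13)/(38 + 13² + 50*13) = -874 + (1813 + 169 + 1118)/(38 + 169 + 650) = -874 + 3100/857 = -745918/857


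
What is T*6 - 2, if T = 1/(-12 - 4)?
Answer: -19/8 ≈ -2.3750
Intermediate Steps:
T = -1/16 (T = 1/(-16) = -1/16 ≈ -0.062500)
T*6 - 2 = -1/16*6 - 2 = -3/8 - 2 = -19/8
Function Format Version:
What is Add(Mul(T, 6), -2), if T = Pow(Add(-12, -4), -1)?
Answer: Rational(-19, 8) ≈ -2.3750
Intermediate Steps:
T = Rational(-1, 16) (T = Pow(-16, -1) = Rational(-1, 16) ≈ -0.062500)
Add(Mul(T, 6), -2) = Add(Mul(Rational(-1, 16), 6), -2) = Add(Rational(-3, 8), -2) = Rational(-19, 8)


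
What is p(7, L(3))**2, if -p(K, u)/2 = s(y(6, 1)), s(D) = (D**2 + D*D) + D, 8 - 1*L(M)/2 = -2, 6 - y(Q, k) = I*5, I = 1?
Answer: 36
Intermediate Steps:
y(Q, k) = 1 (y(Q, k) = 6 - 5 = 1)
L(M) = 20 (L(M) = 16 - 2*(-2) = 16 + 4 = 20)
s(D) = D + 2*D**2 (s(D) = (D**2 + D**2) + D = 2*D**2 + D = D + 2*D**2)
p(K, u) = -6 (p(K, u) = -2*(1 + 2*1) = -2*(1 + 2) = -2*3 = -6)
p(7, L(3))**2 = (-6)**2 = 36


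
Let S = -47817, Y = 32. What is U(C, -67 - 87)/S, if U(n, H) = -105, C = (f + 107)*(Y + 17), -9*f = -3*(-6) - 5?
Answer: 5/2277 ≈ 0.0021959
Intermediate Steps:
f = -13/9 (f = -(-3*(-6) - 5)/9 = -(18 - 5)/9 = -1/9*13 = -13/9 ≈ -1.4444)
C = 46550/9 (C = (-13/9 + 107)*(32 + 17) = (950/9)*49 = 46550/9 ≈ 5172.2)
U(C, -67 - 87)/S = -105/(-47817) = -105*(-1/47817) = 5/2277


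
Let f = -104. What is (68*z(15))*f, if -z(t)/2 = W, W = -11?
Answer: -155584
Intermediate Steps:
z(t) = 22 (z(t) = -2*(-11) = 22)
(68*z(15))*f = (68*22)*(-104) = 1496*(-104) = -155584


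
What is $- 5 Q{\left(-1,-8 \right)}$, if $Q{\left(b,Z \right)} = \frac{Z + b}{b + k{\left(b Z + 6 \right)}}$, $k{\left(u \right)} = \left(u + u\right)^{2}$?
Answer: $\frac{5}{87} \approx 0.057471$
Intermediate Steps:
$k{\left(u \right)} = 4 u^{2}$ ($k{\left(u \right)} = \left(2 u\right)^{2} = 4 u^{2}$)
$Q{\left(b,Z \right)} = \frac{Z + b}{b + 4 \left(6 + Z b\right)^{2}}$ ($Q{\left(b,Z \right)} = \frac{Z + b}{b + 4 \left(b Z + 6\right)^{2}} = \frac{Z + b}{b + 4 \left(Z b + 6\right)^{2}} = \frac{Z + b}{b + 4 \left(6 + Z b\right)^{2}}$)
$- 5 Q{\left(-1,-8 \right)} = - 5 \frac{-8 - 1}{-1 + 4 \left(6 - -8\right)^{2}} = - 5 \frac{1}{-1 + 4 \left(6 + 8\right)^{2}} \left(-9\right) = - 5 \frac{1}{-1 + 4 \cdot 14^{2}} \left(-9\right) = - 5 \frac{1}{-1 + 4 \cdot 196} \left(-9\right) = - 5 \frac{1}{-1 + 784} \left(-9\right) = - 5 \cdot \frac{1}{783} \left(-9\right) = \left(-5\right) \left(- \frac{1}{87}\right) = \frac{5}{87}$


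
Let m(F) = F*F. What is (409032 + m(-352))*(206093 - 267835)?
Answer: -32904534512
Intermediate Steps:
m(F) = F²
(409032 + m(-352))*(206093 - 267835) = (409032 + (-352)²)*(206093 - 267835) = (409032 + 123904)*(-61742) = 532936*(-61742) = -32904534512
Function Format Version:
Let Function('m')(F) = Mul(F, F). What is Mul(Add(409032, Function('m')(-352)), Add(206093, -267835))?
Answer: -32904534512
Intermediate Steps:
Function('m')(F) = Pow(F, 2)
Mul(Add(409032, Function('m')(-352)), Add(206093, -267835)) = Mul(Add(409032, Pow(-352, 2)), Add(206093, -267835)) = Mul(Add(409032, 123904), -61742) = Mul(532936, -61742) = -32904534512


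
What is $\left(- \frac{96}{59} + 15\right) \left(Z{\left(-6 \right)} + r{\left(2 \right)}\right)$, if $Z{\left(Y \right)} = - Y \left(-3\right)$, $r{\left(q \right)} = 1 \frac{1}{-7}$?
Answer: $- \frac{100203}{413} \approx -242.62$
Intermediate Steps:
$r{\left(q \right)} = - \frac{1}{7}$ ($r{\left(q \right)} = 1 \left(- \frac{1}{7}\right) = - \frac{1}{7}$)
$Z{\left(Y \right)} = 3 Y$
$\left(- \frac{96}{59} + 15\right) \left(Z{\left(-6 \right)} + r{\left(2 \right)}\right) = \left(- \frac{96}{59} + 15\right) \left(3 \left(-6\right) - \frac{1}{7}\right) = \left(\left(-96\right) \frac{1}{59} + 15\right) \left(-18 - \frac{1}{7}\right) = \left(- \frac{96}{59} + 15\right) \left(- \frac{127}{7}\right) = \frac{789}{59} \left(- \frac{127}{7}\right) = - \frac{100203}{413}$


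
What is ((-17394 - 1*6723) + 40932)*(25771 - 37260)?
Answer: -193187535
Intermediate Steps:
((-17394 - 1*6723) + 40932)*(25771 - 37260) = ((-17394 - 6723) + 40932)*(-11489) = (-24117 + 40932)*(-11489) = 16815*(-11489) = -193187535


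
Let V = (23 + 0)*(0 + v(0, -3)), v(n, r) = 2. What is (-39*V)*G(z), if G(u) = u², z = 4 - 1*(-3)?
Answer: -87906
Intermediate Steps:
z = 7 (z = 4 + 3 = 7)
V = 46 (V = (23 + 0)*(0 + 2) = 23*2 = 46)
(-39*V)*G(z) = -39*46*7² = -1794*49 = -87906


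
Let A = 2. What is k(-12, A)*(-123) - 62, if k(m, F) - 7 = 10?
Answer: -2153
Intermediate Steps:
k(m, F) = 17 (k(m, F) = 7 + 10 = 17)
k(-12, A)*(-123) - 62 = 17*(-123) - 62 = -2091 - 62 = -2153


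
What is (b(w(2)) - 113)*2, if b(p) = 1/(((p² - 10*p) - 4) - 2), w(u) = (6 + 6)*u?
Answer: -37289/165 ≈ -225.99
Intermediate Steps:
w(u) = 12*u
b(p) = 1/(-6 + p² - 10*p) (b(p) = 1/((-4 + p² - 10*p) - 2) = 1/(-6 + p² - 10*p))
(b(w(2)) - 113)*2 = (1/(-6 + (12*2)² - 120*2) - 113)*2 = (1/(-6 + 24² - 10*24) - 113)*2 = (1/(-6 + 576 - 240) - 113)*2 = (1/330 - 113)*2 = -37289/330*2 = -37289/165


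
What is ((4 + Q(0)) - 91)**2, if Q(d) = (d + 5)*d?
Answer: 7569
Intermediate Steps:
Q(d) = d*(5 + d) (Q(d) = (5 + d)*d = d*(5 + d))
((4 + Q(0)) - 91)**2 = ((4 + 0*(5 + 0)) - 91)**2 = ((4 + 0*5) - 91)**2 = ((4 + 0) - 91)**2 = (4 - 91)**2 = (-87)**2 = 7569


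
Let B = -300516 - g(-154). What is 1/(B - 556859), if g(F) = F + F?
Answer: -1/857067 ≈ -1.1668e-6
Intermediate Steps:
g(F) = 2*F
B = -300208 (B = -300516 - 2*(-154) = -300516 - 1*(-308) = -300516 + 308 = -300208)
1/(B - 556859) = 1/(-300208 - 556859) = 1/(-857067) = -1/857067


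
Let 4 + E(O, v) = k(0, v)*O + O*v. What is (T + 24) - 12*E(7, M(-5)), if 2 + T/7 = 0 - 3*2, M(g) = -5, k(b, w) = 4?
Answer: 100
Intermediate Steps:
E(O, v) = -4 + 4*O + O*v (E(O, v) = -4 + (4*O + O*v) = -4 + 4*O + O*v)
T = -56 (T = -14 + 7*(0 - 3*2) = -14 + 7*(0 - 6) = -14 + 7*(-6) = -14 - 42 = -56)
(T + 24) - 12*E(7, M(-5)) = (-56 + 24) - 12*(-4 + 4*7 + 7*(-5)) = -32 - 12*(-4 + 28 - 35) = -32 - 12*(-11) = -32 + 132 = 100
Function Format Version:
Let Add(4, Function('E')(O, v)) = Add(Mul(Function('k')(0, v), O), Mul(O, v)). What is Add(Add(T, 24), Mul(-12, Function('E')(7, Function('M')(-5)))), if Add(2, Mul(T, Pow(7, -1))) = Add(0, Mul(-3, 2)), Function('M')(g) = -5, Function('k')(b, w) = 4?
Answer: 100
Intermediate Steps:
Function('E')(O, v) = Add(-4, Mul(4, O), Mul(O, v)) (Function('E')(O, v) = Add(-4, Add(Mul(4, O), Mul(O, v))) = Add(-4, Mul(4, O), Mul(O, v)))
T = -56 (T = Add(-14, Mul(7, Add(0, Mul(-3, 2)))) = Add(-14, Mul(7, Add(0, -6))) = Add(-14, Mul(7, -6)) = Add(-14, -42) = -56)
Add(Add(T, 24), Mul(-12, Function('E')(7, Function('M')(-5)))) = Add(Add(-56, 24), Mul(-12, Add(-4, Mul(4, 7), Mul(7, -5)))) = Add(-32, Mul(-12, Add(-4, 28, -35))) = Add(-32, Mul(-12, -11)) = Add(-32, 132) = 100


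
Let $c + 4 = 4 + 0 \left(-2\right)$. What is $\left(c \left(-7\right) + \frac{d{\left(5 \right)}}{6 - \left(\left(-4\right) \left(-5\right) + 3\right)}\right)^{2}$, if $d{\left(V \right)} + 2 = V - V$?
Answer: $\frac{4}{289} \approx 0.013841$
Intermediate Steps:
$d{\left(V \right)} = -2$ ($d{\left(V \right)} = -2 + \left(V - V\right) = -2 + 0 = -2$)
$c = 0$ ($c = -4 + \left(4 + 0 \left(-2\right)\right) = -4 + \left(4 + 0\right) = -4 + 4 = 0$)
$\left(c \left(-7\right) + \frac{d{\left(5 \right)}}{6 - \left(\left(-4\right) \left(-5\right) + 3\right)}\right)^{2} = \left(0 \left(-7\right) - \frac{2}{6 - \left(\left(-4\right) \left(-5\right) + 3\right)}\right)^{2} = \left(0 - \frac{2}{6 - \left(20 + 3\right)}\right)^{2} = \left(0 - \frac{2}{6 - 23}\right)^{2} = \left(0 - \frac{2}{-17}\right)^{2} = \left(0 - - \frac{2}{17}\right)^{2} = \left(0 + \frac{2}{17}\right)^{2} = \left(\frac{2}{17}\right)^{2} = \frac{4}{289}$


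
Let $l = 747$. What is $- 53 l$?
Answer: $-39591$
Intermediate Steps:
$- 53 l = \left(-53\right) 747 = -39591$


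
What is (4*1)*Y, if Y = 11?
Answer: 44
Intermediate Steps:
(4*1)*Y = (4*1)*11 = 4*11 = 44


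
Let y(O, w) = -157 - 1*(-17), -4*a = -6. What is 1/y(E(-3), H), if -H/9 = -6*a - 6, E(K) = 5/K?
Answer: -1/140 ≈ -0.0071429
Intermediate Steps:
a = 3/2 (a = -1/4*(-6) = 3/2 ≈ 1.5000)
H = 135 (H = -9*(-6*3/2 - 6) = -9*(-9 - 6) = -9*(-15) = 135)
y(O, w) = -140 (y(O, w) = -157 + 17 = -140)
1/y(E(-3), H) = 1/(-140) = -1/140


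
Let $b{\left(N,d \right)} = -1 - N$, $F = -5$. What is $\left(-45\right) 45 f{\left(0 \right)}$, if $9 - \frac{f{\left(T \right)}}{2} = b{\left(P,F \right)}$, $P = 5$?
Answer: $-60750$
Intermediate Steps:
$f{\left(T \right)} = 30$ ($f{\left(T \right)} = 18 - 2 \left(-1 - 5\right) = 18 - -12 = 18 + 12 = 30$)
$\left(-45\right) 45 f{\left(0 \right)} = \left(-45\right) 45 \cdot 30 = \left(-2025\right) 30 = -60750$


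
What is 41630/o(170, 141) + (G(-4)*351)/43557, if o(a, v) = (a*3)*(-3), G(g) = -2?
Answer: -60478399/2221407 ≈ -27.225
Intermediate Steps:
o(a, v) = -9*a (o(a, v) = (3*a)*(-3) = -9*a)
41630/o(170, 141) + (G(-4)*351)/43557 = 41630/((-9*170)) - 2*351/43557 = 41630/(-1530) - 702*1/43557 = 41630*(-1/1530) - 234/14519 = -4163/153 - 234/14519 = -60478399/2221407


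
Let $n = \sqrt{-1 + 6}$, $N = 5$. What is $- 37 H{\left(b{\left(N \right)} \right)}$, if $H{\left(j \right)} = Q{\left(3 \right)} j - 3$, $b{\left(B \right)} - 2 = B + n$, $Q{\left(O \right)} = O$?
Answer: $-666 - 111 \sqrt{5} \approx -914.2$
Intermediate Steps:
$n = \sqrt{5} \approx 2.2361$
$b{\left(B \right)} = 2 + B + \sqrt{5}$ ($b{\left(B \right)} = 2 + \left(B + \sqrt{5}\right) = 2 + B + \sqrt{5}$)
$H{\left(j \right)} = -3 + 3 j$ ($H{\left(j \right)} = 3 j - 3 = -3 + 3 j$)
$- 37 H{\left(b{\left(N \right)} \right)} = - 37 \left(-3 + 3 \left(2 + 5 + \sqrt{5}\right)\right) = - 37 \left(-3 + 3 \left(7 + \sqrt{5}\right)\right) = - 37 \left(-3 + \left(21 + 3 \sqrt{5}\right)\right) = - 37 \left(18 + 3 \sqrt{5}\right) = -666 - 111 \sqrt{5}$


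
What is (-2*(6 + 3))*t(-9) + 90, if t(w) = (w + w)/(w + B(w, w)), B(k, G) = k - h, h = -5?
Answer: 846/13 ≈ 65.077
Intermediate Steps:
B(k, G) = 5 + k (B(k, G) = k - 1*(-5) = k + 5 = 5 + k)
t(w) = 2*w/(5 + 2*w) (t(w) = (w + w)/(w + (5 + w)) = (2*w)/(5 + 2*w) = 2*w/(5 + 2*w))
(-2*(6 + 3))*t(-9) + 90 = (-2*(6 + 3))*(2*(-9)/(5 + 2*(-9))) + 90 = (-2*9)*(2*(-9)/(5 - 18)) + 90 = -36*(-9)/(-13) + 90 = -36*(-9)*(-1)/13 + 90 = -18*18/13 + 90 = -324/13 + 90 = 846/13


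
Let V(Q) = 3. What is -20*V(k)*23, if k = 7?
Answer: -1380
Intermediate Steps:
-20*V(k)*23 = -20*3*23 = -60*23 = -1380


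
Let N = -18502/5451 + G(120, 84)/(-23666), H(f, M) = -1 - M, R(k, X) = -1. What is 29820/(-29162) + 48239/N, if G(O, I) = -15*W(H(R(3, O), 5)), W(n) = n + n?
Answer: -6481714972161951/457061766748 ≈ -14181.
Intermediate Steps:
W(n) = 2*n
G(O, I) = 180 (G(O, I) = -30*(-1 - 1*5) = -30*(-1 - 5) = -30*(-6) = -15*(-12) = 180)
N = -219424756/64501683 (N = -18502/5451 + 180/(-23666) = -18502*1/5451 + 180*(-1/23666) = -18502/5451 - 90/11833 = -219424756/64501683 ≈ -3.4018)
29820/(-29162) + 48239/N = 29820/(-29162) + 48239/(-219424756/64501683) = 29820*(-1/29162) + 48239*(-64501683/219424756) = -2130/2083 - 3111496686237/219424756 = -6481714972161951/457061766748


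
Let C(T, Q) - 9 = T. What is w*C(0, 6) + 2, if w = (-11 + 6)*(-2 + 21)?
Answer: -853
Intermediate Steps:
C(T, Q) = 9 + T
w = -95 (w = -5*19 = -95)
w*C(0, 6) + 2 = -95*(9 + 0) + 2 = -95*9 + 2 = -855 + 2 = -853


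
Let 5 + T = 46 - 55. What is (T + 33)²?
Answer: 361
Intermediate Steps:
T = -14 (T = -5 + (46 - 55) = -5 - 9 = -14)
(T + 33)² = (-14 + 33)² = 19² = 361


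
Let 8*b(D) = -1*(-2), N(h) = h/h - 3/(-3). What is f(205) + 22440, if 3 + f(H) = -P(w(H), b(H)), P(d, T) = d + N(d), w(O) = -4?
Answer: 22439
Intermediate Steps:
N(h) = 2 (N(h) = 1 - 3*(-1/3) = 1 + 1 = 2)
b(D) = 1/4 (b(D) = (-1*(-2))/8 = (1/8)*2 = 1/4)
P(d, T) = 2 + d (P(d, T) = d + 2 = 2 + d)
f(H) = -1 (f(H) = -3 - (2 - 4) = -3 - 1*(-2) = -3 + 2 = -1)
f(205) + 22440 = -1 + 22440 = 22439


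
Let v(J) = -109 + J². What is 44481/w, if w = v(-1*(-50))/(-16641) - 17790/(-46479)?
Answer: 3822682505751/20545789 ≈ 1.8606e+5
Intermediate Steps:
w = 20545789/85939671 (w = (-109 + (-1*(-50))²)/(-16641) - 17790/(-46479) = (-109 + 50²)*(-1/16641) - 17790*(-1/46479) = (-109 + 2500)*(-1/16641) + 5930/15493 = 2391*(-1/16641) + 5930/15493 = -797/5547 + 5930/15493 = 20545789/85939671 ≈ 0.23907)
44481/w = 44481/(20545789/85939671) = 44481*(85939671/20545789) = 3822682505751/20545789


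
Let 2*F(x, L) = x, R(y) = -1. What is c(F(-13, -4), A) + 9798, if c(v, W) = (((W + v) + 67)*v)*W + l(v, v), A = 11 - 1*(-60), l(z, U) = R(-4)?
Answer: -203561/4 ≈ -50890.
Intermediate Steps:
F(x, L) = x/2
l(z, U) = -1
A = 71 (A = 11 + 60 = 71)
c(v, W) = -1 + W*v*(67 + W + v) (c(v, W) = (((W + v) + 67)*v)*W - 1 = ((67 + W + v)*v)*W - 1 = (v*(67 + W + v))*W - 1 = W*v*(67 + W + v) - 1 = -1 + W*v*(67 + W + v))
c(F(-13, -4), A) + 9798 = (-1 + 71*((1/2)*(-13))**2 + ((1/2)*(-13))*71**2 + 67*71*((1/2)*(-13))) + 9798 = (-1 + 71*(-13/2)**2 - 13/2*5041 + 67*71*(-13/2)) + 9798 = (-1 + 71*(169/4) - 65533/2 - 61841/2) + 9798 = (-1 + 11999/4 - 65533/2 - 61841/2) + 9798 = -242753/4 + 9798 = -203561/4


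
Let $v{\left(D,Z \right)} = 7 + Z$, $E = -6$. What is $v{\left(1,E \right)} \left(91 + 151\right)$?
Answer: $242$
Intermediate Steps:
$v{\left(1,E \right)} \left(91 + 151\right) = \left(7 - 6\right) \left(91 + 151\right) = 1 \cdot 242 = 242$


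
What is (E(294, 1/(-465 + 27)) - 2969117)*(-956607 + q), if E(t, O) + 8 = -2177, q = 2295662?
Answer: -3978736799610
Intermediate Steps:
E(t, O) = -2185 (E(t, O) = -8 - 2177 = -2185)
(E(294, 1/(-465 + 27)) - 2969117)*(-956607 + q) = (-2185 - 2969117)*(-956607 + 2295662) = -2971302*1339055 = -3978736799610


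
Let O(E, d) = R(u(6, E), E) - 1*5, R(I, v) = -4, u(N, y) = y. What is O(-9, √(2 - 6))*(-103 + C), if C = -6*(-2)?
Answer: 819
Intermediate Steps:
C = 12
O(E, d) = -9 (O(E, d) = -4 - 1*5 = -4 - 5 = -9)
O(-9, √(2 - 6))*(-103 + C) = -9*(-103 + 12) = -9*(-91) = 819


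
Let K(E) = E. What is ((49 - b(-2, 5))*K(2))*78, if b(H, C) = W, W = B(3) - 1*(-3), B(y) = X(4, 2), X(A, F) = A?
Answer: 6552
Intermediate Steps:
B(y) = 4
W = 7 (W = 4 - 1*(-3) = 4 + 3 = 7)
b(H, C) = 7
((49 - b(-2, 5))*K(2))*78 = ((49 - 1*7)*2)*78 = ((49 - 7)*2)*78 = (42*2)*78 = 84*78 = 6552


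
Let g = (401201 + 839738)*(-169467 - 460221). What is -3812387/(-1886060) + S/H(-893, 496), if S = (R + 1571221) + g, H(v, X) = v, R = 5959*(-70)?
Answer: 1473773403785764051/1684251580 ≈ 8.7503e+8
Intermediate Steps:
R = -417130
g = -781404397032 (g = 1240939*(-629688) = -781404397032)
S = -781403242941 (S = (-417130 + 1571221) - 781404397032 = 1154091 - 781404397032 = -781403242941)
-3812387/(-1886060) + S/H(-893, 496) = -3812387/(-1886060) - 781403242941/(-893) = -3812387*(-1/1886060) - 781403242941*(-1/893) = 3812387/1886060 + 781403242941/893 = 1473773403785764051/1684251580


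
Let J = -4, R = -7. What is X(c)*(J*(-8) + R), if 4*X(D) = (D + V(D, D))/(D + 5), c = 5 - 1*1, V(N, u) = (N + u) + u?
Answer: 100/9 ≈ 11.111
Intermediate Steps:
V(N, u) = N + 2*u
c = 4 (c = 5 - 1 = 4)
X(D) = D/(5 + D) (X(D) = ((D + (D + 2*D))/(D + 5))/4 = ((D + 3*D)/(5 + D))/4 = ((4*D)/(5 + D))/4 = (4*D/(5 + D))/4 = D/(5 + D))
X(c)*(J*(-8) + R) = (4/(5 + 4))*(-4*(-8) - 7) = (4/9)*(32 - 7) = (4*(⅑))*25 = (4/9)*25 = 100/9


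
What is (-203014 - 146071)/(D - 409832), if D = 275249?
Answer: 349085/134583 ≈ 2.5938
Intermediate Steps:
(-203014 - 146071)/(D - 409832) = (-203014 - 146071)/(275249 - 409832) = -349085/(-134583) = -349085*(-1/134583) = 349085/134583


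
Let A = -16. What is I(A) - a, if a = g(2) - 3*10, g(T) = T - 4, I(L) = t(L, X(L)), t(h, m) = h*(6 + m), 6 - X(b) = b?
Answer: -416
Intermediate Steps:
X(b) = 6 - b
I(L) = L*(12 - L) (I(L) = L*(6 + (6 - L)) = L*(12 - L))
g(T) = -4 + T
a = -32 (a = (-4 + 2) - 3*10 = -2 - 30 = -32)
I(A) - a = -16*(12 - 1*(-16)) - 1*(-32) = -16*(12 + 16) + 32 = -16*28 + 32 = -448 + 32 = -416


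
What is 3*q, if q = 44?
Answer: 132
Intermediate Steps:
3*q = 3*44 = 132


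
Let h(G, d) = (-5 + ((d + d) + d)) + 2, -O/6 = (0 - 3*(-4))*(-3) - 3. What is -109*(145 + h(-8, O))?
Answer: -91996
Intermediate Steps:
O = 234 (O = -6*((0 - 3*(-4))*(-3) - 3) = -6*((0 + 12)*(-3) - 3) = -6*(12*(-3) - 3) = -6*(-36 - 3) = -6*(-39) = 234)
h(G, d) = -3 + 3*d (h(G, d) = (-5 + (2*d + d)) + 2 = (-5 + 3*d) + 2 = -3 + 3*d)
-109*(145 + h(-8, O)) = -109*(145 + (-3 + 3*234)) = -109*(145 + (-3 + 702)) = -109*(145 + 699) = -109*844 = -91996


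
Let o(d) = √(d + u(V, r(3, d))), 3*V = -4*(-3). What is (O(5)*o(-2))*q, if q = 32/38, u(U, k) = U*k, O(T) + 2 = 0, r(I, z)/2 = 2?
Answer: -32*√14/19 ≈ -6.3017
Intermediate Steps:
r(I, z) = 4 (r(I, z) = 2*2 = 4)
O(T) = -2 (O(T) = -2 + 0 = -2)
V = 4 (V = (-4*(-3))/3 = (⅓)*12 = 4)
o(d) = √(16 + d) (o(d) = √(d + 4*4) = √(d + 16) = √(16 + d))
q = 16/19 (q = 32*(1/38) = 16/19 ≈ 0.84210)
(O(5)*o(-2))*q = -2*√(16 - 2)*(16/19) = -2*√14*(16/19) = -32*√14/19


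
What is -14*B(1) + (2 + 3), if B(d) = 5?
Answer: -65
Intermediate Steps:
-14*B(1) + (2 + 3) = -14*5 + (2 + 3) = -70 + 5 = -65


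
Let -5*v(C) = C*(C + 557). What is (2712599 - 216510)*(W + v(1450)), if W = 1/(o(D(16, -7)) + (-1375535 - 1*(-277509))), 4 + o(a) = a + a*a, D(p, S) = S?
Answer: -1595155517793988049/1097988 ≈ -1.4528e+12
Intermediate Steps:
o(a) = -4 + a + a**2 (o(a) = -4 + (a + a*a) = -4 + (a + a**2) = -4 + a + a**2)
W = -1/1097988 (W = 1/((-4 - 7 + (-7)**2) + (-1375535 - 1*(-277509))) = 1/((-4 - 7 + 49) + (-1375535 + 277509)) = 1/(38 - 1098026) = 1/(-1097988) = -1/1097988 ≈ -9.1076e-7)
v(C) = -C*(557 + C)/5 (v(C) = -C*(C + 557)/5 = -C*(557 + C)/5)
(2712599 - 216510)*(W + v(1450)) = (2712599 - 216510)*(-1/1097988 - 1/5*1450*(557 + 1450)) = 2496089*(-1/1097988 - 1/5*1450*2007) = 2496089*(-1/1097988 - 582030) = 2496089*(-639061955641/1097988) = -1595155517793988049/1097988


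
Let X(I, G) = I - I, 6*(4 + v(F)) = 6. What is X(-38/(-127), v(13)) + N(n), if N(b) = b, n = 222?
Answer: 222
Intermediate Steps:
v(F) = -3 (v(F) = -4 + (1/6)*6 = -4 + 1 = -3)
X(I, G) = 0
X(-38/(-127), v(13)) + N(n) = 0 + 222 = 222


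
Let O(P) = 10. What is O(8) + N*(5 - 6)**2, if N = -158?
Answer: -148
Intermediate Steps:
O(8) + N*(5 - 6)**2 = 10 - 158*(5 - 6)**2 = 10 - 158*(-1)**2 = 10 - 158*1 = 10 - 158 = -148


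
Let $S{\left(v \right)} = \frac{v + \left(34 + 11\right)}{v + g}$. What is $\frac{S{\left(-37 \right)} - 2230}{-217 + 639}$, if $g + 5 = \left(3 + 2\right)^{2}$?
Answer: $- \frac{18959}{3587} \approx -5.2855$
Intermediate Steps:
$g = 20$ ($g = -5 + \left(3 + 2\right)^{2} = -5 + 5^{2} = -5 + 25 = 20$)
$S{\left(v \right)} = \frac{45 + v}{20 + v}$ ($S{\left(v \right)} = \frac{v + \left(34 + 11\right)}{v + 20} = \frac{v + 45}{20 + v} = \frac{45 + v}{20 + v}$)
$\frac{S{\left(-37 \right)} - 2230}{-217 + 639} = \frac{\frac{45 - 37}{20 - 37} - 2230}{-217 + 639} = \frac{\frac{1}{-17} \cdot 8 - 2230}{422} = \left(\left(- \frac{1}{17}\right) 8 - 2230\right) \frac{1}{422} = \left(- \frac{8}{17} - 2230\right) \frac{1}{422} = \left(- \frac{37918}{17}\right) \frac{1}{422} = - \frac{18959}{3587}$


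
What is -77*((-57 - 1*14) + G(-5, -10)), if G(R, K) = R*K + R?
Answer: 2002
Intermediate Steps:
G(R, K) = R + K*R (G(R, K) = K*R + R = R + K*R)
-77*((-57 - 1*14) + G(-5, -10)) = -77*((-57 - 1*14) - 5*(1 - 10)) = -77*((-57 - 14) - 5*(-9)) = -77*(-71 + 45) = -77*(-26) = 2002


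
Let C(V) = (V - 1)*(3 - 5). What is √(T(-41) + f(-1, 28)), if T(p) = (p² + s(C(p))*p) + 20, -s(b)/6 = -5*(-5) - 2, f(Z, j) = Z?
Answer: √7358 ≈ 85.779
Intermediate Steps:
C(V) = 2 - 2*V (C(V) = (-1 + V)*(-2) = 2 - 2*V)
s(b) = -138 (s(b) = -6*(-5*(-5) - 2) = -6*(25 - 2) = -6*23 = -138)
T(p) = 20 + p² - 138*p (T(p) = (p² - 138*p) + 20 = 20 + p² - 138*p)
√(T(-41) + f(-1, 28)) = √((20 + (-41)² - 138*(-41)) - 1) = √((20 + 1681 + 5658) - 1) = √(7359 - 1) = √7358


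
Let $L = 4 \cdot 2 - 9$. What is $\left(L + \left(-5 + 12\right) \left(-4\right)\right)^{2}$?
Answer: $841$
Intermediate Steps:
$L = -1$ ($L = 8 - 9 = -1$)
$\left(L + \left(-5 + 12\right) \left(-4\right)\right)^{2} = \left(-1 + \left(-5 + 12\right) \left(-4\right)\right)^{2} = \left(-1 + 7 \left(-4\right)\right)^{2} = \left(-1 - 28\right)^{2} = \left(-29\right)^{2} = 841$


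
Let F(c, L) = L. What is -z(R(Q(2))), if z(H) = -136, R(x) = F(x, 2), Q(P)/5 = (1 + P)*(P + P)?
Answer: 136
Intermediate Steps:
Q(P) = 10*P*(1 + P) (Q(P) = 5*((1 + P)*(P + P)) = 5*((1 + P)*(2*P)) = 5*(2*P*(1 + P)) = 10*P*(1 + P))
R(x) = 2
-z(R(Q(2))) = -1*(-136) = 136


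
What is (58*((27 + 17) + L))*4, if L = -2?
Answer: 9744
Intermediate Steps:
(58*((27 + 17) + L))*4 = (58*((27 + 17) - 2))*4 = (58*(44 - 2))*4 = (58*42)*4 = 2436*4 = 9744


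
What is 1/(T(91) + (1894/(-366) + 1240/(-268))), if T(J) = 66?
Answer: 12261/689047 ≈ 0.017794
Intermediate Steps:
1/(T(91) + (1894/(-366) + 1240/(-268))) = 1/(66 + (1894/(-366) + 1240/(-268))) = 1/(66 + (1894*(-1/366) + 1240*(-1/268))) = 1/(66 + (-947/183 - 310/67)) = 1/(66 - 120179/12261) = 1/(689047/12261) = 12261/689047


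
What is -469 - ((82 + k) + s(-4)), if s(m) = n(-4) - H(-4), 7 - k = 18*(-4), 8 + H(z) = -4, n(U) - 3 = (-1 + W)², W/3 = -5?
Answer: -901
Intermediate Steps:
W = -15 (W = 3*(-5) = -15)
n(U) = 259 (n(U) = 3 + (-1 - 15)² = 3 + (-16)² = 3 + 256 = 259)
H(z) = -12 (H(z) = -8 - 4 = -12)
k = 79 (k = 7 - 18*(-4) = 7 - 1*(-72) = 7 + 72 = 79)
s(m) = 271 (s(m) = 259 - 1*(-12) = 259 + 12 = 271)
-469 - ((82 + k) + s(-4)) = -469 - ((82 + 79) + 271) = -469 - (161 + 271) = -469 - 1*432 = -469 - 432 = -901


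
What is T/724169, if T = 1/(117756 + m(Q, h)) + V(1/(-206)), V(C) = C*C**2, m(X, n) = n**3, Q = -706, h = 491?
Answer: -109746711/750097799457296678408 ≈ -1.4631e-13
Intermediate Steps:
V(C) = C**3
T = -109746711/1035804901145032 (T = 1/(117756 + 491**3) + (1/(-206))**3 = 1/(117756 + 118370771) + (-1/206)**3 = 1/118488527 - 1/8741816 = -109746711/1035804901145032 ≈ -1.0595e-7)
T/724169 = -109746711/1035804901145032/724169 = -109746711/1035804901145032*1/724169 = -109746711/750097799457296678408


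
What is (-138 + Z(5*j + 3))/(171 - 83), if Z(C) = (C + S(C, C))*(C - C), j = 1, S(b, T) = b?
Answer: -69/44 ≈ -1.5682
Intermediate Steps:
Z(C) = 0 (Z(C) = (C + C)*(C - C) = (2*C)*0 = 0)
(-138 + Z(5*j + 3))/(171 - 83) = (-138 + 0)/(171 - 83) = -138/88 = -138*1/88 = -69/44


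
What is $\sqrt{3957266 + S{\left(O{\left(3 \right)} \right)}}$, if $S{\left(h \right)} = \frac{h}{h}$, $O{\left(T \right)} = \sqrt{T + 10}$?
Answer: $\sqrt{3957267} \approx 1989.3$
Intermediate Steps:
$O{\left(T \right)} = \sqrt{10 + T}$
$S{\left(h \right)} = 1$
$\sqrt{3957266 + S{\left(O{\left(3 \right)} \right)}} = \sqrt{3957266 + 1} = \sqrt{3957267}$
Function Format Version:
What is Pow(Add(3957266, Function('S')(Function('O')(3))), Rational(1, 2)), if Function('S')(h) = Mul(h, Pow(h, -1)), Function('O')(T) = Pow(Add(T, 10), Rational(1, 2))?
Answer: Pow(3957267, Rational(1, 2)) ≈ 1989.3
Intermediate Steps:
Function('O')(T) = Pow(Add(10, T), Rational(1, 2))
Function('S')(h) = 1
Pow(Add(3957266, Function('S')(Function('O')(3))), Rational(1, 2)) = Pow(Add(3957266, 1), Rational(1, 2)) = Pow(3957267, Rational(1, 2))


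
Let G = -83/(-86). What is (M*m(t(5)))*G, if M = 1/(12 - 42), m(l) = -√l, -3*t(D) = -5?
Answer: 83*√15/7740 ≈ 0.041532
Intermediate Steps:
t(D) = 5/3 (t(D) = -⅓*(-5) = 5/3)
G = 83/86 (G = -83*(-1/86) = 83/86 ≈ 0.96512)
M = -1/30 (M = 1/(-30) = -1/30 ≈ -0.033333)
(M*m(t(5)))*G = -(-1)*√(5/3)/30*(83/86) = -(-1)*√15/3/30*(83/86) = -(-1)*√15/90*(83/86) = (√15/90)*(83/86) = 83*√15/7740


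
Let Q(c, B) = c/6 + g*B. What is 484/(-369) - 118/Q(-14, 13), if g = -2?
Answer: 89486/31365 ≈ 2.8531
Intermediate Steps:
Q(c, B) = -2*B + c/6 (Q(c, B) = c/6 - 2*B = -2*B + c/6)
484/(-369) - 118/Q(-14, 13) = 484/(-369) - 118/(-2*13 + (⅙)*(-14)) = 484*(-1/369) - 118/(-26 - 7/3) = -484/369 - 118/(-85/3) = -484/369 - 118*(-3/85) = -484/369 + 354/85 = 89486/31365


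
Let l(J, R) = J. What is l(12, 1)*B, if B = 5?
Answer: 60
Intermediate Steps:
l(12, 1)*B = 12*5 = 60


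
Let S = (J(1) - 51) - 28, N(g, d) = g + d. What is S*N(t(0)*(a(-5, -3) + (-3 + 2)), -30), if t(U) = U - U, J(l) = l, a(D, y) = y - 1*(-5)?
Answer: 2340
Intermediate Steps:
a(D, y) = 5 + y (a(D, y) = y + 5 = 5 + y)
t(U) = 0
N(g, d) = d + g
S = -78 (S = (1 - 51) - 28 = -50 - 28 = -78)
S*N(t(0)*(a(-5, -3) + (-3 + 2)), -30) = -78*(-30 + 0*((5 - 3) + (-3 + 2))) = -78*(-30 + 0*(2 - 1)) = -78*(-30 + 0*1) = -78*(-30 + 0) = -78*(-30) = 2340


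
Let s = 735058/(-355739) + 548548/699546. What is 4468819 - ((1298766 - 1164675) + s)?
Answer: 539361249711177164/124427897247 ≈ 4.3347e+6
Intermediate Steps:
s = -159533483348/124427897247 (s = 735058*(-1/355739) + 548548*(1/699546) = -735058/355739 + 274274/349773 = -159533483348/124427897247 ≈ -1.2821)
4468819 - ((1298766 - 1164675) + s) = 4468819 - ((1298766 - 1164675) - 159533483348/124427897247) = 4468819 - (134091 - 159533483348/124427897247) = 4468819 - 1*16684501636264129/124427897247 = 4468819 - 16684501636264129/124427897247 = 539361249711177164/124427897247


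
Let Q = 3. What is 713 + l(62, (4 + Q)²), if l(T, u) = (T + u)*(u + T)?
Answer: 13034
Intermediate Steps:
l(T, u) = (T + u)² (l(T, u) = (T + u)*(T + u) = (T + u)²)
713 + l(62, (4 + Q)²) = 713 + (62 + (4 + 3)²)² = 713 + (62 + 7²)² = 713 + (62 + 49)² = 713 + 111² = 713 + 12321 = 13034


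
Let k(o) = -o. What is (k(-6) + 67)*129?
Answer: 9417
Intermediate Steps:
(k(-6) + 67)*129 = (-1*(-6) + 67)*129 = (6 + 67)*129 = 73*129 = 9417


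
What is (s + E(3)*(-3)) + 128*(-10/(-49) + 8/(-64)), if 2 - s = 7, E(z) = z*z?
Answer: -1072/49 ≈ -21.878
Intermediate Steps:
E(z) = z**2
s = -5 (s = 2 - 1*7 = 2 - 7 = -5)
(s + E(3)*(-3)) + 128*(-10/(-49) + 8/(-64)) = (-5 + 3**2*(-3)) + 128*(-10/(-49) + 8/(-64)) = (-5 + 9*(-3)) + 128*(-10*(-1/49) + 8*(-1/64)) = (-5 - 27) + 128*(10/49 - 1/8) = -32 + 128*(31/392) = -32 + 496/49 = -1072/49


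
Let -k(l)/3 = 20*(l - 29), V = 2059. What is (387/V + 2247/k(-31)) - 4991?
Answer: -12329756209/2470800 ≈ -4990.2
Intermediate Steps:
k(l) = 1740 - 60*l (k(l) = -60*(l - 29) = -60*(-29 + l) = -3*(-580 + 20*l) = 1740 - 60*l)
(387/V + 2247/k(-31)) - 4991 = (387/2059 + 2247/(1740 - 60*(-31))) - 4991 = (387*(1/2059) + 2247/(1740 + 1860)) - 4991 = (387/2059 + 2247/3600) - 4991 = (387/2059 + 2247*(1/3600)) - 4991 = (387/2059 + 749/1200) - 4991 = 2006591/2470800 - 4991 = -12329756209/2470800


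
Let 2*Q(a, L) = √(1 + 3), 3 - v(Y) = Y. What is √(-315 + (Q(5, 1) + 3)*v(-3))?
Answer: I*√291 ≈ 17.059*I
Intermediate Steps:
v(Y) = 3 - Y
Q(a, L) = 1 (Q(a, L) = √(1 + 3)/2 = √4/2 = (½)*2 = 1)
√(-315 + (Q(5, 1) + 3)*v(-3)) = √(-315 + (1 + 3)*(3 - 1*(-3))) = √(-315 + 4*(3 + 3)) = √(-315 + 4*6) = √(-315 + 24) = √(-291) = I*√291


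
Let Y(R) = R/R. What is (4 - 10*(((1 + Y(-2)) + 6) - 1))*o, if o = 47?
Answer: -3102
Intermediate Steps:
Y(R) = 1
(4 - 10*(((1 + Y(-2)) + 6) - 1))*o = (4 - 10*(((1 + 1) + 6) - 1))*47 = (4 - 10*((2 + 6) - 1))*47 = (4 - 10*(8 - 1))*47 = (4 - 10*7)*47 = (4 - 70)*47 = -66*47 = -3102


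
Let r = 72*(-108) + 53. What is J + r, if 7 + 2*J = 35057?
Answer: 9802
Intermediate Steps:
J = 17525 (J = -7/2 + (½)*35057 = -7/2 + 35057/2 = 17525)
r = -7723 (r = -7776 + 53 = -7723)
J + r = 17525 - 7723 = 9802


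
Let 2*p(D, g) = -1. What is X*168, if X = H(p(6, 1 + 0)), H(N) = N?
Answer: -84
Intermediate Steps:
p(D, g) = -½ (p(D, g) = (½)*(-1) = -½)
X = -½ ≈ -0.50000
X*168 = -½*168 = -84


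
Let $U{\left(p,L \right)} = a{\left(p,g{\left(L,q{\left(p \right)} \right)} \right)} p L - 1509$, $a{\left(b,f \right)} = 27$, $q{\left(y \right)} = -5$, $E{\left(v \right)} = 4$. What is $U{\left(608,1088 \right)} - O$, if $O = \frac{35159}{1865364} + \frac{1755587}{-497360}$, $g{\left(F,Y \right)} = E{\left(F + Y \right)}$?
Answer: $\frac{4142228802280983347}{231939359760} \approx 1.7859 \cdot 10^{7}$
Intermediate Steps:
$g{\left(F,Y \right)} = 4$
$U{\left(p,L \right)} = -1509 + 27 L p$ ($U{\left(p,L \right)} = 27 p L - 1509 = 27 L p - 1509 = -1509 + 27 L p$)
$O = - \frac{814330527107}{231939359760}$ ($O = 35159 \cdot \frac{1}{1865364} + 1755587 \left(- \frac{1}{497360}\right) = \frac{35159}{1865364} - \frac{1755587}{497360} = - \frac{814330527107}{231939359760} \approx -3.511$)
$U{\left(608,1088 \right)} - O = \left(-1509 + 27 \cdot 1088 \cdot 608\right) - - \frac{814330527107}{231939359760} = \left(-1509 + 17860608\right) + \frac{814330527107}{231939359760} = 17859099 + \frac{814330527107}{231939359760} = \frac{4142228802280983347}{231939359760}$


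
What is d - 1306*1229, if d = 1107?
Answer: -1603967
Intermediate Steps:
d - 1306*1229 = 1107 - 1306*1229 = 1107 - 1605074 = -1603967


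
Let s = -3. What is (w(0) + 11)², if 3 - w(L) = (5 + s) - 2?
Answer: 196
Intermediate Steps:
w(L) = 3 (w(L) = 3 - ((5 - 3) - 2) = 3 - (2 - 2) = 3 - 1*0 = 3 + 0 = 3)
(w(0) + 11)² = (3 + 11)² = 14² = 196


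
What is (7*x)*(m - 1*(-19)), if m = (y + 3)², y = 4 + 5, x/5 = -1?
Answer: -5705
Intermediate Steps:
x = -5 (x = 5*(-1) = -5)
y = 9
m = 144 (m = (9 + 3)² = 12² = 144)
(7*x)*(m - 1*(-19)) = (7*(-5))*(144 - 1*(-19)) = -35*(144 + 19) = -35*163 = -5705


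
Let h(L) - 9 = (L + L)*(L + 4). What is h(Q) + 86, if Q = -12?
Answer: 287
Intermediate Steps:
h(L) = 9 + 2*L*(4 + L) (h(L) = 9 + (L + L)*(L + 4) = 9 + (2*L)*(4 + L) = 9 + 2*L*(4 + L))
h(Q) + 86 = (9 + 2*(-12)**2 + 8*(-12)) + 86 = (9 + 2*144 - 96) + 86 = (9 + 288 - 96) + 86 = 201 + 86 = 287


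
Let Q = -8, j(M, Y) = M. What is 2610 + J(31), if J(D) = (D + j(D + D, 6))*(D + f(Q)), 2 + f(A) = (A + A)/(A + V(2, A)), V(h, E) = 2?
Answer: 5555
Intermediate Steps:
f(A) = -2 + 2*A/(2 + A) (f(A) = -2 + (A + A)/(A + 2) = -2 + (2*A)/(2 + A) = -2 + 2*A/(2 + A))
J(D) = 3*D*(⅔ + D) (J(D) = (D + (D + D))*(D - 4/(2 - 8)) = (D + 2*D)*(D - 4/(-6)) = (3*D)*(D - 4*(-⅙)) = (3*D)*(D + ⅔) = (3*D)*(⅔ + D) = 3*D*(⅔ + D))
2610 + J(31) = 2610 + 31*(2 + 3*31) = 2610 + 31*(2 + 93) = 2610 + 31*95 = 2610 + 2945 = 5555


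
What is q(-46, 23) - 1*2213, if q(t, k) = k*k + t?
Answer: -1730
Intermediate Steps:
q(t, k) = t + k² (q(t, k) = k² + t = t + k²)
q(-46, 23) - 1*2213 = (-46 + 23²) - 1*2213 = (-46 + 529) - 2213 = 483 - 2213 = -1730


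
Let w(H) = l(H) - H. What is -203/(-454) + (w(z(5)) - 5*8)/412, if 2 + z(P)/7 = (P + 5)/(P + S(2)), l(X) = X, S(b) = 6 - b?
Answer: 16369/46762 ≈ 0.35005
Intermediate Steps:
z(P) = -14 + 7*(5 + P)/(4 + P) (z(P) = -14 + 7*((P + 5)/(P + (6 - 1*2))) = -14 + 7*((5 + P)/(P + (6 - 2))) = -14 + 7*((5 + P)/(P + 4)) = -14 + 7*((5 + P)/(4 + P)) = -14 + 7*(5 + P)/(4 + P))
w(H) = 0 (w(H) = H - H = 0)
-203/(-454) + (w(z(5)) - 5*8)/412 = -203/(-454) + (0 - 5*8)/412 = -203*(-1/454) + (0 - 40)*(1/412) = 203/454 - 40*1/412 = 203/454 - 10/103 = 16369/46762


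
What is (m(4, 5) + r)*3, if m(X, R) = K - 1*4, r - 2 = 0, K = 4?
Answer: 6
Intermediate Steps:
r = 2 (r = 2 + 0 = 2)
m(X, R) = 0 (m(X, R) = 4 - 1*4 = 4 - 4 = 0)
(m(4, 5) + r)*3 = (0 + 2)*3 = 2*3 = 6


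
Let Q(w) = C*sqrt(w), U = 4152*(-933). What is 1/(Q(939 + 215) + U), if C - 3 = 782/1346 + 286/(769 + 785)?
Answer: -529640465964570828/2051729709064437383756111 - 1029531571089*sqrt(1154)/4103459418128874767512222 ≈ -2.5815e-7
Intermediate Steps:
C = 1968809/522921 (C = 3 + (782/1346 + 286/(769 + 785)) = 3 + (782*(1/1346) + 286/1554) = 3 + (391/673 + 286*(1/1554)) = 3 + (391/673 + 143/777) = 3 + 400046/522921 = 1968809/522921 ≈ 3.7650)
U = -3873816
Q(w) = 1968809*sqrt(w)/522921
1/(Q(939 + 215) + U) = 1/(1968809*sqrt(939 + 215)/522921 - 3873816) = 1/(1968809*sqrt(1154)/522921 - 3873816) = 1/(-3873816 + 1968809*sqrt(1154)/522921)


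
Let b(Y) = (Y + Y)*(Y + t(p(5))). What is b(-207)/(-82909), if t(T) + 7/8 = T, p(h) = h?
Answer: -335961/331636 ≈ -1.0130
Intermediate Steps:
t(T) = -7/8 + T
b(Y) = 2*Y*(33/8 + Y) (b(Y) = (Y + Y)*(Y + (-7/8 + 5)) = (2*Y)*(Y + 33/8) = (2*Y)*(33/8 + Y) = 2*Y*(33/8 + Y))
b(-207)/(-82909) = ((¼)*(-207)*(33 + 8*(-207)))/(-82909) = ((¼)*(-207)*(33 - 1656))*(-1/82909) = ((¼)*(-207)*(-1623))*(-1/82909) = (335961/4)*(-1/82909) = -335961/331636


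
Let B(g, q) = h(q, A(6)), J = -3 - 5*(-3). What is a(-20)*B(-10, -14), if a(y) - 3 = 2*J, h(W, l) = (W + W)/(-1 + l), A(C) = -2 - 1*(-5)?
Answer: -378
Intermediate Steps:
A(C) = 3 (A(C) = -2 + 5 = 3)
J = 12 (J = -3 + 15 = 12)
h(W, l) = 2*W/(-1 + l) (h(W, l) = (2*W)/(-1 + l) = 2*W/(-1 + l))
a(y) = 27 (a(y) = 3 + 2*12 = 3 + 24 = 27)
B(g, q) = q (B(g, q) = 2*q/(-1 + 3) = 2*q/2 = 2*q*(½) = q)
a(-20)*B(-10, -14) = 27*(-14) = -378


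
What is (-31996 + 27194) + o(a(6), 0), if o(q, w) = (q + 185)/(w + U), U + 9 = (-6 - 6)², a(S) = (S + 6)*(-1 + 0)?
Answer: -648097/135 ≈ -4800.7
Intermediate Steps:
a(S) = -6 - S (a(S) = (6 + S)*(-1) = -6 - S)
U = 135 (U = -9 + (-6 - 6)² = -9 + (-12)² = -9 + 144 = 135)
o(q, w) = (185 + q)/(135 + w) (o(q, w) = (q + 185)/(w + 135) = (185 + q)/(135 + w))
(-31996 + 27194) + o(a(6), 0) = (-31996 + 27194) + (185 + (-6 - 1*6))/(135 + 0) = -4802 + (185 + (-6 - 6))/135 = -4802 + (185 - 12)/135 = -4802 + (1/135)*173 = -4802 + 173/135 = -648097/135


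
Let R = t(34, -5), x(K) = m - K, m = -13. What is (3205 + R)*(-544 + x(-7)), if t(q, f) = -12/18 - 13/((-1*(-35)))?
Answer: -37005760/21 ≈ -1.7622e+6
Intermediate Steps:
x(K) = -13 - K
t(q, f) = -109/105 (t(q, f) = -12*1/18 - 13/35 = -2/3 - 13*1/35 = -2/3 - 13/35 = -109/105)
R = -109/105 ≈ -1.0381
(3205 + R)*(-544 + x(-7)) = (3205 - 109/105)*(-544 + (-13 - 1*(-7))) = 336416*(-544 + (-13 + 7))/105 = 336416*(-544 - 6)/105 = (336416/105)*(-550) = -37005760/21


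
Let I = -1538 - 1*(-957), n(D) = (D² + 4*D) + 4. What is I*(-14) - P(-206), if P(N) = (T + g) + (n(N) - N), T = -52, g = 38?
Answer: -33674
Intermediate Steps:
n(D) = 4 + D² + 4*D
I = -581 (I = -1538 + 957 = -581)
P(N) = -10 + N² + 3*N (P(N) = (-52 + 38) + ((4 + N² + 4*N) - N) = -14 + (4 + N² + 3*N) = -10 + N² + 3*N)
I*(-14) - P(-206) = -581*(-14) - (-10 + (-206)² + 3*(-206)) = 8134 - (-10 + 42436 - 618) = 8134 - 1*41808 = 8134 - 41808 = -33674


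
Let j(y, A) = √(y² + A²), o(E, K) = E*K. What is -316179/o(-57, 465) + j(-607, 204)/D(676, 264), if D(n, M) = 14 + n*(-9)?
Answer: 1849/155 - √410065/6070 ≈ 11.824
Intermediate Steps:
D(n, M) = 14 - 9*n
j(y, A) = √(A² + y²)
-316179/o(-57, 465) + j(-607, 204)/D(676, 264) = -316179/((-57*465)) + √(204² + (-607)²)/(14 - 9*676) = -316179/(-26505) + √(41616 + 368449)/(14 - 6084) = -316179*(-1/26505) + √410065/(-6070) = 1849/155 + √410065*(-1/6070) = 1849/155 - √410065/6070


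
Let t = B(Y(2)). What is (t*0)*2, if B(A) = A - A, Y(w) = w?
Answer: 0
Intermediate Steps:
B(A) = 0
t = 0
(t*0)*2 = (0*0)*2 = 0*2 = 0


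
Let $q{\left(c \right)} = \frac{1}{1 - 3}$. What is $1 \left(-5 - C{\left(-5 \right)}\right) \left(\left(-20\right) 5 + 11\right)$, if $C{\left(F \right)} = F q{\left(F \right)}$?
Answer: $\frac{1335}{2} \approx 667.5$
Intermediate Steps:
$q{\left(c \right)} = - \frac{1}{2}$ ($q{\left(c \right)} = \frac{1}{-2} = - \frac{1}{2}$)
$C{\left(F \right)} = - \frac{F}{2}$ ($C{\left(F \right)} = F \left(- \frac{1}{2}\right) = - \frac{F}{2}$)
$1 \left(-5 - C{\left(-5 \right)}\right) \left(\left(-20\right) 5 + 11\right) = 1 \left(-5 - \left(- \frac{1}{2}\right) \left(-5\right)\right) \left(\left(-20\right) 5 + 11\right) = 1 \left(-5 - \frac{5}{2}\right) \left(-100 + 11\right) = 1 \left(-5 - \frac{5}{2}\right) \left(-89\right) = 1 \left(- \frac{15}{2}\right) \left(-89\right) = \left(- \frac{15}{2}\right) \left(-89\right) = \frac{1335}{2}$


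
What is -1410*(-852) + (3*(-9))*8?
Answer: 1201104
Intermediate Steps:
-1410*(-852) + (3*(-9))*8 = 1201320 - 27*8 = 1201320 - 216 = 1201104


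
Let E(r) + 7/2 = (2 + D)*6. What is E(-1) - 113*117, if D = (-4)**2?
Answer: -26233/2 ≈ -13117.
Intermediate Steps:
D = 16
E(r) = 209/2 (E(r) = -7/2 + (2 + 16)*6 = -7/2 + 18*6 = -7/2 + 108 = 209/2)
E(-1) - 113*117 = 209/2 - 113*117 = 209/2 - 13221 = -26233/2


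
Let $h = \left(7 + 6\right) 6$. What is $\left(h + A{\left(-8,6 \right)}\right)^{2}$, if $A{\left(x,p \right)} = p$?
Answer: $7056$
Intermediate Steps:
$h = 78$ ($h = 13 \cdot 6 = 78$)
$\left(h + A{\left(-8,6 \right)}\right)^{2} = \left(78 + 6\right)^{2} = 84^{2} = 7056$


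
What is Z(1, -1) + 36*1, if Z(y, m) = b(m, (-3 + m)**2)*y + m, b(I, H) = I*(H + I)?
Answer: 20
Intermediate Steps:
Z(y, m) = m + m*y*(m + (-3 + m)**2) (Z(y, m) = (m*((-3 + m)**2 + m))*y + m = (m*(m + (-3 + m)**2))*y + m = m*y*(m + (-3 + m)**2) + m = m + m*y*(m + (-3 + m)**2))
Z(1, -1) + 36*1 = -(1 + 1*(-1 + (-3 - 1)**2)) + 36*1 = -(1 + 1*(-1 + (-4)**2)) + 36 = -(1 + 1*(-1 + 16)) + 36 = -(1 + 1*15) + 36 = -(1 + 15) + 36 = -1*16 + 36 = -16 + 36 = 20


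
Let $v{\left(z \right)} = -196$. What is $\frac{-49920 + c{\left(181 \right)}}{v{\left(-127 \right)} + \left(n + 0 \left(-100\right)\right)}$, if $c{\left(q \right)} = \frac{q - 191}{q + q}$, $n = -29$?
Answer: $\frac{361421}{1629} \approx 221.87$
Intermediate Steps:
$c{\left(q \right)} = \frac{-191 + q}{2 q}$
$\frac{-49920 + c{\left(181 \right)}}{v{\left(-127 \right)} + \left(n + 0 \left(-100\right)\right)} = \frac{-49920 + \frac{-191 + 181}{2 \cdot 181}}{-196 + \left(-29 + 0 \left(-100\right)\right)} = \frac{-49920 + \frac{1}{2} \cdot \frac{1}{181} \left(-10\right)}{-196 + \left(-29 + 0\right)} = \frac{-49920 - \frac{5}{181}}{-196 - 29} = - \frac{9035525}{181 \left(-225\right)} = \left(- \frac{9035525}{181}\right) \left(- \frac{1}{225}\right) = \frac{361421}{1629}$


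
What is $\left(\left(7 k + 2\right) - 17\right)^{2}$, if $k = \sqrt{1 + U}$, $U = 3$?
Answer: $1$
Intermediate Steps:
$k = 2$ ($k = \sqrt{1 + 3} = \sqrt{4} = 2$)
$\left(\left(7 k + 2\right) - 17\right)^{2} = \left(\left(7 \cdot 2 + 2\right) - 17\right)^{2} = \left(\left(14 + 2\right) - 17\right)^{2} = \left(16 - 17\right)^{2} = \left(-1\right)^{2} = 1$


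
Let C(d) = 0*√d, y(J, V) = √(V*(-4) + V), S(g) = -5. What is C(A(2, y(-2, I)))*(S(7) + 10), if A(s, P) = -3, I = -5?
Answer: 0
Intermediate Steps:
y(J, V) = √3*√(-V) (y(J, V) = √(-4*V + V) = √(-3*V) = √3*√(-V))
C(d) = 0
C(A(2, y(-2, I)))*(S(7) + 10) = 0*(-5 + 10) = 0*5 = 0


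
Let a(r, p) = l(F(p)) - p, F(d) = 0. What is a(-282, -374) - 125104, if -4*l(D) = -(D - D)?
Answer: -124730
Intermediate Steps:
l(D) = 0 (l(D) = -(-1)*(D - D)/4 = -(-1)*0/4 = -1/4*0 = 0)
a(r, p) = -p (a(r, p) = 0 - p = -p)
a(-282, -374) - 125104 = -1*(-374) - 125104 = 374 - 125104 = -124730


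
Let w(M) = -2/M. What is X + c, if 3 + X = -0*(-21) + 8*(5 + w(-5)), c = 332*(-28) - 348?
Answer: -48019/5 ≈ -9603.8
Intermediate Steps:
c = -9644 (c = -9296 - 348 = -9644)
X = 201/5 (X = -3 + (-0*(-21) + 8*(5 - 2/(-5))) = -3 + (-189*0 + 8*(5 - 2*(-1/5))) = -3 + (0 + 8*(5 + 2/5)) = -3 + (0 + 8*(27/5)) = -3 + (0 + 216/5) = -3 + 216/5 = 201/5 ≈ 40.200)
X + c = 201/5 - 9644 = -48019/5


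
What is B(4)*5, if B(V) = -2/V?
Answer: -5/2 ≈ -2.5000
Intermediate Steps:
B(4)*5 = -2/4*5 = -2*¼*5 = -½*5 = -5/2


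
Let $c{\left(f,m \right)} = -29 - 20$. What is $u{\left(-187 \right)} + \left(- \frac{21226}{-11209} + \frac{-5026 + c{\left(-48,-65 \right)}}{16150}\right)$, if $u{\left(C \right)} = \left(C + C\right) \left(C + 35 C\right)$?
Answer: $\frac{18231204773321}{7241014} \approx 2.5178 \cdot 10^{6}$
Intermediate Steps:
$u{\left(C \right)} = 72 C^{2}$ ($u{\left(C \right)} = 2 C 36 C = 72 C^{2}$)
$c{\left(f,m \right)} = -49$ ($c{\left(f,m \right)} = -29 - 20 = -49$)
$u{\left(-187 \right)} + \left(- \frac{21226}{-11209} + \frac{-5026 + c{\left(-48,-65 \right)}}{16150}\right) = 72 \left(-187\right)^{2} + \left(- \frac{21226}{-11209} + \frac{-5026 - 49}{16150}\right) = 72 \cdot 34969 - - \frac{11436569}{7241014} = 2517768 + \left(\frac{21226}{11209} - \frac{203}{646}\right) = 2517768 + \frac{11436569}{7241014} = \frac{18231204773321}{7241014}$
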